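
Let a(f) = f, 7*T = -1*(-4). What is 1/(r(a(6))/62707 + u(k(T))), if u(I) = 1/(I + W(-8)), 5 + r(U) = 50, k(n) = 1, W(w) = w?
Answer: -438949/62392 ≈ -7.0353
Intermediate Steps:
T = 4/7 (T = (-1*(-4))/7 = (1/7)*4 = 4/7 ≈ 0.57143)
r(U) = 45 (r(U) = -5 + 50 = 45)
u(I) = 1/(-8 + I) (u(I) = 1/(I - 8) = 1/(-8 + I))
1/(r(a(6))/62707 + u(k(T))) = 1/(45/62707 + 1/(-8 + 1)) = 1/(45*(1/62707) + 1/(-7)) = 1/(45/62707 - 1/7) = 1/(-62392/438949) = -438949/62392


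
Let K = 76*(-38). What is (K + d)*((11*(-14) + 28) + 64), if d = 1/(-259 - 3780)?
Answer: 723207246/4039 ≈ 1.7906e+5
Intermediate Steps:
K = -2888
d = -1/4039 (d = 1/(-4039) = -1/4039 ≈ -0.00024759)
(K + d)*((11*(-14) + 28) + 64) = (-2888 - 1/4039)*((11*(-14) + 28) + 64) = -11664633*((-154 + 28) + 64)/4039 = -11664633*(-126 + 64)/4039 = -11664633/4039*(-62) = 723207246/4039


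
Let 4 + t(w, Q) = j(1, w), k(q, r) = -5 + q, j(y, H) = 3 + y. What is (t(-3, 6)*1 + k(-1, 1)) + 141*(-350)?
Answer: -49356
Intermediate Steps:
t(w, Q) = 0 (t(w, Q) = -4 + (3 + 1) = -4 + 4 = 0)
(t(-3, 6)*1 + k(-1, 1)) + 141*(-350) = (0*1 + (-5 - 1)) + 141*(-350) = (0 - 6) - 49350 = -6 - 49350 = -49356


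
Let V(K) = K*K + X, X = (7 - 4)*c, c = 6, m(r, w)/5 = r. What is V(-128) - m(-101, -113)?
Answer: 16907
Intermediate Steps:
m(r, w) = 5*r
X = 18 (X = (7 - 4)*6 = 3*6 = 18)
V(K) = 18 + K**2 (V(K) = K*K + 18 = K**2 + 18 = 18 + K**2)
V(-128) - m(-101, -113) = (18 + (-128)**2) - 5*(-101) = (18 + 16384) - 1*(-505) = 16402 + 505 = 16907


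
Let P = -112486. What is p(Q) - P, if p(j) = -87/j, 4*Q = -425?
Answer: 47806898/425 ≈ 1.1249e+5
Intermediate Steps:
Q = -425/4 (Q = (1/4)*(-425) = -425/4 ≈ -106.25)
p(Q) - P = -87/(-425/4) - 1*(-112486) = -87*(-4/425) + 112486 = 348/425 + 112486 = 47806898/425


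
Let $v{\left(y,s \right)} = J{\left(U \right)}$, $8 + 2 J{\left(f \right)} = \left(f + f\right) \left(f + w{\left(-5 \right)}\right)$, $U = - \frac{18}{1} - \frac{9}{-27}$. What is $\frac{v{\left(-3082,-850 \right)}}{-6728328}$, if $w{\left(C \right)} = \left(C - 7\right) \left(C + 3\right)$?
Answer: $\frac{1043}{60554952} \approx 1.7224 \cdot 10^{-5}$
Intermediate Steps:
$w{\left(C \right)} = \left(-7 + C\right) \left(3 + C\right)$
$U = - \frac{53}{3}$ ($U = \left(-18\right) 1 - - \frac{1}{3} = -18 + \frac{1}{3} = - \frac{53}{3} \approx -17.667$)
$J{\left(f \right)} = -4 + f \left(24 + f\right)$ ($J{\left(f \right)} = -4 + \frac{\left(f + f\right) \left(f - \left(1 - 25\right)\right)}{2} = -4 + \frac{2 f \left(f + \left(-21 + 25 + 20\right)\right)}{2} = -4 + \frac{2 f \left(f + 24\right)}{2} = -4 + \frac{2 f \left(24 + f\right)}{2} = -4 + f \left(24 + f\right)$)
$v{\left(y,s \right)} = - \frac{1043}{9}$ ($v{\left(y,s \right)} = -4 + \left(- \frac{53}{3}\right)^{2} + 24 \left(- \frac{53}{3}\right) = -4 + \frac{2809}{9} - 424 = - \frac{1043}{9}$)
$\frac{v{\left(-3082,-850 \right)}}{-6728328} = - \frac{1043}{9 \left(-6728328\right)} = \left(- \frac{1043}{9}\right) \left(- \frac{1}{6728328}\right) = \frac{1043}{60554952}$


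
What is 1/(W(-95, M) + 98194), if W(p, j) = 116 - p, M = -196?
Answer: 1/98405 ≈ 1.0162e-5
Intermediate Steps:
1/(W(-95, M) + 98194) = 1/((116 - 1*(-95)) + 98194) = 1/((116 + 95) + 98194) = 1/(211 + 98194) = 1/98405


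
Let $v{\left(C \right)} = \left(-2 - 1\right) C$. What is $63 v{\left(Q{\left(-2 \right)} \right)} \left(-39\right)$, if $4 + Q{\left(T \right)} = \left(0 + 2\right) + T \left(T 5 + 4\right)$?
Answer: $73710$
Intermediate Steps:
$Q{\left(T \right)} = -2 + T \left(4 + 5 T\right)$ ($Q{\left(T \right)} = -4 + \left(\left(0 + 2\right) + T \left(T 5 + 4\right)\right) = -4 + \left(2 + T \left(5 T + 4\right)\right) = -4 + \left(2 + T \left(4 + 5 T\right)\right) = -2 + T \left(4 + 5 T\right)$)
$v{\left(C \right)} = - 3 C$
$63 v{\left(Q{\left(-2 \right)} \right)} \left(-39\right) = 63 \left(- 3 \left(-2 + 4 \left(-2\right) + 5 \left(-2\right)^{2}\right)\right) \left(-39\right) = 63 \left(- 3 \left(-2 - 8 + 5 \cdot 4\right)\right) \left(-39\right) = 63 \left(- 3 \left(-2 - 8 + 20\right)\right) \left(-39\right) = 63 \left(\left(-3\right) 10\right) \left(-39\right) = 63 \left(-30\right) \left(-39\right) = \left(-1890\right) \left(-39\right) = 73710$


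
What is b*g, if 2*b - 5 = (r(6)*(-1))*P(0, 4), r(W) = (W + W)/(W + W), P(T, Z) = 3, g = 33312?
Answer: 33312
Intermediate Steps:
r(W) = 1 (r(W) = (2*W)/((2*W)) = (2*W)*(1/(2*W)) = 1)
b = 1 (b = 5/2 + ((1*(-1))*3)/2 = 5/2 + (-1*3)/2 = 5/2 + (1/2)*(-3) = 5/2 - 3/2 = 1)
b*g = 1*33312 = 33312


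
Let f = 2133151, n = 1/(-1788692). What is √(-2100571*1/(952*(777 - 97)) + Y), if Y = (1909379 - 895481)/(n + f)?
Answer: I*√913551327969192299107192344918185/18162018611617160 ≈ 1.6642*I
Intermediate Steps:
n = -1/1788692 ≈ -5.5907e-7
Y = 1813551241416/3815550128491 (Y = (1909379 - 895481)/(-1/1788692 + 2133151) = 1013898/(3815550128491/1788692) = 1013898*(1788692/3815550128491) = 1813551241416/3815550128491 ≈ 0.47531)
√(-2100571*1/(952*(777 - 97)) + Y) = √(-2100571*1/(952*(777 - 97)) + 1813551241416/3815550128491) = √(-2100571/(680*952) + 1813551241416/3815550128491) = √(-2100571/647360 + 1813551241416/3815550128491) = √(-2100571*1/647360 + 1813551241416/3815550128491) = √(-123563/38080 + 1813551241416/3815550128491) = √(-402400789253612153/145296148892937280) = I*√913551327969192299107192344918185/18162018611617160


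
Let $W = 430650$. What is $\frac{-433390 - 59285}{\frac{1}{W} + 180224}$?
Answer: $- \frac{212170488750}{77613465601} \approx -2.7337$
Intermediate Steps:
$\frac{-433390 - 59285}{\frac{1}{W} + 180224} = \frac{-433390 - 59285}{\frac{1}{430650} + 180224} = - \frac{492675}{\frac{1}{430650} + 180224} = - \frac{492675}{\frac{77613465601}{430650}} = \left(-492675\right) \frac{430650}{77613465601} = - \frac{212170488750}{77613465601}$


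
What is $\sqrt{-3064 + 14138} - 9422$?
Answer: $-9422 + 7 \sqrt{226} \approx -9316.8$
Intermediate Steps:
$\sqrt{-3064 + 14138} - 9422 = \sqrt{11074} + \left(-9850 + 428\right) = 7 \sqrt{226} - 9422 = -9422 + 7 \sqrt{226}$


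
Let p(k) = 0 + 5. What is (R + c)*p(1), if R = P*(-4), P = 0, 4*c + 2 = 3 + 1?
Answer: 5/2 ≈ 2.5000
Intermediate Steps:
p(k) = 5
c = 1/2 (c = -1/2 + (3 + 1)/4 = -1/2 + (1/4)*4 = -1/2 + 1 = 1/2 ≈ 0.50000)
R = 0 (R = 0*(-4) = 0)
(R + c)*p(1) = (0 + 1/2)*5 = (1/2)*5 = 5/2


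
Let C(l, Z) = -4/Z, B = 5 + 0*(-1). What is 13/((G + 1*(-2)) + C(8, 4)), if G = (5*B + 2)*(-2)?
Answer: -13/57 ≈ -0.22807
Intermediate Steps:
B = 5 (B = 5 + 0 = 5)
G = -54 (G = (5*5 + 2)*(-2) = (25 + 2)*(-2) = 27*(-2) = -54)
13/((G + 1*(-2)) + C(8, 4)) = 13/((-54 + 1*(-2)) - 4/4) = 13/((-54 - 2) - 4*1/4) = 13/(-56 - 1) = 13/(-57) = -1/57*13 = -13/57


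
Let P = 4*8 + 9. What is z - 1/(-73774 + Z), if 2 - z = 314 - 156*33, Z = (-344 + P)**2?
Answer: 87217259/18035 ≈ 4836.0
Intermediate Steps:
P = 41 (P = 32 + 9 = 41)
Z = 91809 (Z = (-344 + 41)**2 = (-303)**2 = 91809)
z = 4836 (z = 2 - (314 - 156*33) = 2 - (314 - 5148) = 2 - 1*(-4834) = 2 + 4834 = 4836)
z - 1/(-73774 + Z) = 4836 - 1/(-73774 + 91809) = 4836 - 1/18035 = 87217259/18035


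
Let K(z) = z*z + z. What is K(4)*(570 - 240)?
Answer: 6600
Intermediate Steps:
K(z) = z + z² (K(z) = z² + z = z + z²)
K(4)*(570 - 240) = (4*(1 + 4))*(570 - 240) = (4*5)*330 = 20*330 = 6600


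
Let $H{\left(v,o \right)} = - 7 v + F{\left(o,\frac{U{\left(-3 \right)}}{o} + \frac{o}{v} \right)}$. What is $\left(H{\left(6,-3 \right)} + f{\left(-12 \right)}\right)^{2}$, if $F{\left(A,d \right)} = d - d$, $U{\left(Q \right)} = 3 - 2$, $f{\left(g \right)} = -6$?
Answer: $2304$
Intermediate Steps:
$U{\left(Q \right)} = 1$
$F{\left(A,d \right)} = 0$
$H{\left(v,o \right)} = - 7 v$ ($H{\left(v,o \right)} = - 7 v + 0 = - 7 v$)
$\left(H{\left(6,-3 \right)} + f{\left(-12 \right)}\right)^{2} = \left(\left(-7\right) 6 - 6\right)^{2} = \left(-42 - 6\right)^{2} = \left(-48\right)^{2} = 2304$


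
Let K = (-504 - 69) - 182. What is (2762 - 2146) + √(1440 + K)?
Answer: 616 + √685 ≈ 642.17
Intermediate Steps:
K = -755 (K = -573 - 182 = -755)
(2762 - 2146) + √(1440 + K) = (2762 - 2146) + √(1440 - 755) = 616 + √685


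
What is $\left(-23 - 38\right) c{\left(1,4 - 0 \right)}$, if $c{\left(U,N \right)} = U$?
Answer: $-61$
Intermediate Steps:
$\left(-23 - 38\right) c{\left(1,4 - 0 \right)} = \left(-23 - 38\right) 1 = \left(-61\right) 1 = -61$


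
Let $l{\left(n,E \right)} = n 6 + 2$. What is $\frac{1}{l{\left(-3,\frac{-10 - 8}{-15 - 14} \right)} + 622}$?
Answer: $\frac{1}{606} \approx 0.0016502$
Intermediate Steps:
$l{\left(n,E \right)} = 2 + 6 n$ ($l{\left(n,E \right)} = 6 n + 2 = 2 + 6 n$)
$\frac{1}{l{\left(-3,\frac{-10 - 8}{-15 - 14} \right)} + 622} = \frac{1}{\left(2 + 6 \left(-3\right)\right) + 622} = \frac{1}{\left(2 - 18\right) + 622} = \frac{1}{-16 + 622} = \frac{1}{606}$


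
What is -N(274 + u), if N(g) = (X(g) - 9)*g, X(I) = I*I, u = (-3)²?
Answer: -22662640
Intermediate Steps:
u = 9
X(I) = I²
N(g) = g*(-9 + g²) (N(g) = (g² - 9)*g = (-9 + g²)*g = g*(-9 + g²))
-N(274 + u) = -(274 + 9)*(-9 + (274 + 9)²) = -283*(-9 + 283²) = -283*(-9 + 80089) = -283*80080 = -1*22662640 = -22662640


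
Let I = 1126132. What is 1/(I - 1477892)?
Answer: -1/351760 ≈ -2.8428e-6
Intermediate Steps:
1/(I - 1477892) = 1/(1126132 - 1477892) = 1/(-351760) = -1/351760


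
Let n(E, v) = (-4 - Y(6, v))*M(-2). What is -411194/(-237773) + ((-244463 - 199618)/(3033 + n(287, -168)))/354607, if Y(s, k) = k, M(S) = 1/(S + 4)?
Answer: 41281784812687/23876749746115 ≈ 1.7290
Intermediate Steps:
M(S) = 1/(4 + S)
n(E, v) = -2 - v/2 (n(E, v) = (-4 - v)/(4 - 2) = (-4 - v)/2 = (-4 - v)*(½) = -2 - v/2)
-411194/(-237773) + ((-244463 - 199618)/(3033 + n(287, -168)))/354607 = -411194/(-237773) + ((-244463 - 199618)/(3033 + (-2 - ½*(-168))))/354607 = -411194*(-1/237773) - 444081/(3033 + (-2 + 84))*(1/354607) = 411194/237773 - 444081/(3033 + 82)*(1/354607) = 411194/237773 - 444081/3115*(1/354607) = 411194/237773 - 444081*1/3115*(1/354607) = 411194/237773 - 444081/3115*1/354607 = 411194/237773 - 40371/100418255 = 41281784812687/23876749746115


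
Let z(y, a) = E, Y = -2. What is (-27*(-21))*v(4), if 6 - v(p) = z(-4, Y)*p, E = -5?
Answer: 14742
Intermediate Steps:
z(y, a) = -5
v(p) = 6 + 5*p (v(p) = 6 - (-5)*p = 6 + 5*p)
(-27*(-21))*v(4) = (-27*(-21))*(6 + 5*4) = 567*(6 + 20) = 567*26 = 14742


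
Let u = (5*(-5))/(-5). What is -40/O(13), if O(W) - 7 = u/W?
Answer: -65/12 ≈ -5.4167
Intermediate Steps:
u = 5 (u = -25*(-⅕) = 5)
O(W) = 7 + 5/W
-40/O(13) = -40/(7 + 5/13) = -40/96/13 = -40*13/96 = -65/12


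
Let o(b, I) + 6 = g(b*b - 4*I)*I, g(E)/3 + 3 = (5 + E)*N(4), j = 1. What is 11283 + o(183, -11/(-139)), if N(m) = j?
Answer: 371504682/19321 ≈ 19228.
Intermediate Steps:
N(m) = 1
g(E) = 6 + 3*E (g(E) = -9 + 3*((5 + E)*1) = -9 + 3*(5 + E) = -9 + (15 + 3*E) = 6 + 3*E)
o(b, I) = -6 + I*(6 - 12*I + 3*b²) (o(b, I) = -6 + (6 + 3*(b*b - 4*I))*I = -6 + (6 + 3*(b² - 4*I))*I = -6 + (6 + (-12*I + 3*b²))*I = -6 + (6 - 12*I + 3*b²)*I = -6 + I*(6 - 12*I + 3*b²))
11283 + o(183, -11/(-139)) = 11283 + (-6 + 3*(-11/(-139))*(2 + 183² - (-44)/(-139))) = 11283 + (-6 + 3*(-11*(-1/139))*(2 + 33489 - (-44)*(-1)/139)) = 11283 + (-6 + 3*(11/139)*(2 + 33489 - 4*11/139)) = 11283 + (-6 + 3*(11/139)*(2 + 33489 - 44/139)) = 11283 + (-6 + 3*(11/139)*(4655205/139)) = 11283 + (-6 + 153621765/19321) = 11283 + 153505839/19321 = 371504682/19321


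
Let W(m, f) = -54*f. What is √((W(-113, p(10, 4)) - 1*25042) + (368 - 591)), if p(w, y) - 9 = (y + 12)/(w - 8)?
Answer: I*√26183 ≈ 161.81*I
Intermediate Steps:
p(w, y) = 9 + (12 + y)/(-8 + w) (p(w, y) = 9 + (y + 12)/(w - 8) = 9 + (12 + y)/(-8 + w))
√((W(-113, p(10, 4)) - 1*25042) + (368 - 591)) = √((-54*(-60 + 4 + 9*10)/(-8 + 10) - 1*25042) + (368 - 591)) = √((-54*(-60 + 4 + 90)/2 - 25042) - 223) = √((-27*34 - 25042) - 223) = √((-54*17 - 25042) - 223) = √((-918 - 25042) - 223) = √(-25960 - 223) = √(-26183) = I*√26183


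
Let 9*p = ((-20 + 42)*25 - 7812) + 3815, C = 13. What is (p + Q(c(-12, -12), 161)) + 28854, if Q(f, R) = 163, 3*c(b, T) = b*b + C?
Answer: 28634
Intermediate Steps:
c(b, T) = 13/3 + b**2/3 (c(b, T) = (b*b + 13)/3 = (b**2 + 13)/3 = (13 + b**2)/3 = 13/3 + b**2/3)
p = -383 (p = (((-20 + 42)*25 - 7812) + 3815)/9 = ((22*25 - 7812) + 3815)/9 = ((550 - 7812) + 3815)/9 = (-7262 + 3815)/9 = (1/9)*(-3447) = -383)
(p + Q(c(-12, -12), 161)) + 28854 = (-383 + 163) + 28854 = -220 + 28854 = 28634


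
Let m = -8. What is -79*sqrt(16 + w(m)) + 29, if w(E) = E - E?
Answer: -287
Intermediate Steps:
w(E) = 0
-79*sqrt(16 + w(m)) + 29 = -79*sqrt(16 + 0) + 29 = -79*sqrt(16) + 29 = -79*4 + 29 = -316 + 29 = -287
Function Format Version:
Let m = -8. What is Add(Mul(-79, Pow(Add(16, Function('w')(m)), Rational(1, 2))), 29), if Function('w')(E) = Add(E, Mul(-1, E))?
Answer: -287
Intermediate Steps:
Function('w')(E) = 0
Add(Mul(-79, Pow(Add(16, Function('w')(m)), Rational(1, 2))), 29) = Add(Mul(-79, Pow(Add(16, 0), Rational(1, 2))), 29) = Add(Mul(-79, Pow(16, Rational(1, 2))), 29) = Add(Mul(-79, 4), 29) = Add(-316, 29) = -287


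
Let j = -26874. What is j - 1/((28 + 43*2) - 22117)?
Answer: -591308621/22003 ≈ -26874.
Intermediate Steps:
j - 1/((28 + 43*2) - 22117) = -26874 - 1/((28 + 43*2) - 22117) = -26874 - 1/((28 + 86) - 22117) = -26874 - 1/(114 - 22117) = -26874 - 1/(-22003) = -26874 - 1*(-1/22003) = -26874 + 1/22003 = -591308621/22003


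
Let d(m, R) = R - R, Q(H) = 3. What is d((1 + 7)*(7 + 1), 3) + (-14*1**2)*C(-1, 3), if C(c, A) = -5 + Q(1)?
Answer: 28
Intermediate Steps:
d(m, R) = 0
C(c, A) = -2 (C(c, A) = -5 + 3 = -2)
d((1 + 7)*(7 + 1), 3) + (-14*1**2)*C(-1, 3) = 0 - 14*1**2*(-2) = 0 - 14*1*(-2) = 0 - 14*(-2) = 0 + 28 = 28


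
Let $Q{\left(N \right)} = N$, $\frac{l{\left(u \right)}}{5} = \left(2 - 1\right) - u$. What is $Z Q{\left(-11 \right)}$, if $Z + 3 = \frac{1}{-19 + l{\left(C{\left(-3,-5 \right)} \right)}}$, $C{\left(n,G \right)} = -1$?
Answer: $\frac{308}{9} \approx 34.222$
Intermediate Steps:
$l{\left(u \right)} = 5 - 5 u$ ($l{\left(u \right)} = 5 \left(\left(2 - 1\right) - u\right) = 5 \left(1 - u\right) = 5 - 5 u$)
$Z = - \frac{28}{9}$ ($Z = -3 + \frac{1}{-19 + \left(5 - -5\right)} = -3 + \frac{1}{-19 + \left(5 + 5\right)} = -3 + \frac{1}{-19 + 10} = -3 + \frac{1}{-9} = -3 - \frac{1}{9} = - \frac{28}{9} \approx -3.1111$)
$Z Q{\left(-11 \right)} = \left(- \frac{28}{9}\right) \left(-11\right) = \frac{308}{9}$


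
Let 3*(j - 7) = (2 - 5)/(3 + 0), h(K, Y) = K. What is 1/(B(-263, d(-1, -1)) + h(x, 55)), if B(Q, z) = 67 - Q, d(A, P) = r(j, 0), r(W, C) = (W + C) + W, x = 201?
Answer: 1/531 ≈ 0.0018832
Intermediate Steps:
j = 20/3 (j = 7 + ((2 - 5)/(3 + 0))/3 = 7 + (-3/3)/3 = 7 + (-3*⅓)/3 = 7 + (⅓)*(-1) = 7 - ⅓ = 20/3 ≈ 6.6667)
r(W, C) = C + 2*W (r(W, C) = (C + W) + W = C + 2*W)
d(A, P) = 40/3 (d(A, P) = 0 + 2*(20/3) = 0 + 40/3 = 40/3)
1/(B(-263, d(-1, -1)) + h(x, 55)) = 1/((67 - 1*(-263)) + 201) = 1/((67 + 263) + 201) = 1/(330 + 201) = 1/531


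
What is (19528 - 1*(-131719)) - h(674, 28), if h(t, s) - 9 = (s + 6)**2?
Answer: 150082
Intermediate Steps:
h(t, s) = 9 + (6 + s)**2 (h(t, s) = 9 + (s + 6)**2 = 9 + (6 + s)**2)
(19528 - 1*(-131719)) - h(674, 28) = (19528 - 1*(-131719)) - (9 + (6 + 28)**2) = (19528 + 131719) - (9 + 34**2) = 151247 - (9 + 1156) = 151247 - 1*1165 = 151247 - 1165 = 150082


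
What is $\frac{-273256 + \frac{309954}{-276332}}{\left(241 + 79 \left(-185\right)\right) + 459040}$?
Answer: $- \frac{37754843473}{61437722556} \approx -0.61452$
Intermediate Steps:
$\frac{-273256 + \frac{309954}{-276332}}{\left(241 + 79 \left(-185\right)\right) + 459040} = \frac{-273256 + 309954 \left(- \frac{1}{276332}\right)}{\left(241 - 14615\right) + 459040} = \frac{-273256 - \frac{154977}{138166}}{-14374 + 459040} = - \frac{37754843473}{138166 \cdot 444666} = \left(- \frac{37754843473}{138166}\right) \frac{1}{444666} = - \frac{37754843473}{61437722556}$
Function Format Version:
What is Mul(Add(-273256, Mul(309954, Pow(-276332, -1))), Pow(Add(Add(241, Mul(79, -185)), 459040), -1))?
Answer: Rational(-37754843473, 61437722556) ≈ -0.61452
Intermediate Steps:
Mul(Add(-273256, Mul(309954, Pow(-276332, -1))), Pow(Add(Add(241, Mul(79, -185)), 459040), -1)) = Mul(Add(-273256, Mul(309954, Rational(-1, 276332))), Pow(Add(Add(241, -14615), 459040), -1)) = Mul(Add(-273256, Rational(-154977, 138166)), Pow(Add(-14374, 459040), -1)) = Mul(Rational(-37754843473, 138166), Pow(444666, -1)) = Mul(Rational(-37754843473, 138166), Rational(1, 444666)) = Rational(-37754843473, 61437722556)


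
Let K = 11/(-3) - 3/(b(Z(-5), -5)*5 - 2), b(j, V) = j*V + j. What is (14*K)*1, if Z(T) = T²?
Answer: -38591/753 ≈ -51.250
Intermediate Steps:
b(j, V) = j + V*j (b(j, V) = V*j + j = j + V*j)
K = -5513/1506 (K = 11/(-3) - 3/(((-5)²*(1 - 5))*5 - 2) = 11*(-⅓) - 3/((25*(-4))*5 - 2) = -11/3 - 3/(-100*5 - 2) = -11/3 - 3/(-500 - 2) = -11/3 - 3/(-502) = -11/3 - 3*(-1/502) = -11/3 + 3/502 = -5513/1506 ≈ -3.6607)
(14*K)*1 = (14*(-5513/1506))*1 = -38591/753*1 = -38591/753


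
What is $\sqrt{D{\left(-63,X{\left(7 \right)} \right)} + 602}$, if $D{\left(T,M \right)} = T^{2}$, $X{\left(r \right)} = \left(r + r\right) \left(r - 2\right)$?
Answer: $\sqrt{4571} \approx 67.609$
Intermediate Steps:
$X{\left(r \right)} = 2 r \left(-2 + r\right)$
$\sqrt{D{\left(-63,X{\left(7 \right)} \right)} + 602} = \sqrt{\left(-63\right)^{2} + 602} = \sqrt{3969 + 602} = \sqrt{4571}$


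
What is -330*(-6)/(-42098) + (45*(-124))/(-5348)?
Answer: 4005675/4020359 ≈ 0.99635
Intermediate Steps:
-330*(-6)/(-42098) + (45*(-124))/(-5348) = 1980*(-1/42098) - 5580*(-1/5348) = -990/21049 + 1395/1337 = 4005675/4020359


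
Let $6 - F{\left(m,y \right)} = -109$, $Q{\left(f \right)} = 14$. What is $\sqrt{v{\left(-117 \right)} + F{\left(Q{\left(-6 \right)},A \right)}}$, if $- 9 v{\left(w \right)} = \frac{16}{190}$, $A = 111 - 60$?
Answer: $\frac{\sqrt{9340115}}{285} \approx 10.723$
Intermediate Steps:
$A = 51$ ($A = 111 - 60 = 51$)
$F{\left(m,y \right)} = 115$ ($F{\left(m,y \right)} = 6 - -109 = 6 + 109 = 115$)
$v{\left(w \right)} = - \frac{8}{855}$ ($v{\left(w \right)} = - \frac{16 \cdot \frac{1}{190}}{9} = \left(- \frac{1}{9}\right) \frac{8}{95} = - \frac{8}{855}$)
$\sqrt{v{\left(-117 \right)} + F{\left(Q{\left(-6 \right)},A \right)}} = \sqrt{- \frac{8}{855} + 115} = \sqrt{\frac{98317}{855}} = \frac{\sqrt{9340115}}{285}$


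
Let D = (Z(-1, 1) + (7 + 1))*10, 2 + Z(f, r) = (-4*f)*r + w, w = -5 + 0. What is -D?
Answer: -50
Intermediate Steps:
w = -5
Z(f, r) = -7 - 4*f*r (Z(f, r) = -2 + ((-4*f)*r - 5) = -2 + (-4*f*r - 5) = -2 + (-5 - 4*f*r) = -7 - 4*f*r)
D = 50 (D = ((-7 - 4*(-1)*1) + (7 + 1))*10 = ((-7 + 4) + 8)*10 = (-3 + 8)*10 = 5*10 = 50)
-D = -1*50 = -50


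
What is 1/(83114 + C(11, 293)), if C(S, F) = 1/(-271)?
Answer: 271/22523893 ≈ 1.2032e-5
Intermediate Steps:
C(S, F) = -1/271
1/(83114 + C(11, 293)) = 1/(83114 - 1/271) = 1/(22523893/271) = 271/22523893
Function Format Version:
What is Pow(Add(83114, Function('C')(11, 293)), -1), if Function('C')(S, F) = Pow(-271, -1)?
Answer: Rational(271, 22523893) ≈ 1.2032e-5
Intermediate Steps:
Function('C')(S, F) = Rational(-1, 271)
Pow(Add(83114, Function('C')(11, 293)), -1) = Pow(Add(83114, Rational(-1, 271)), -1) = Pow(Rational(22523893, 271), -1) = Rational(271, 22523893)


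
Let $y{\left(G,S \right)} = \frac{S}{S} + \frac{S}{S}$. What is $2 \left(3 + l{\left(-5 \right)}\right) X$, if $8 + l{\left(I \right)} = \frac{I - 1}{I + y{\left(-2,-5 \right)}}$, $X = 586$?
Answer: $-3516$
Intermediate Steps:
$y{\left(G,S \right)} = 2$ ($y{\left(G,S \right)} = 1 + 1 = 2$)
$l{\left(I \right)} = -8 + \frac{-1 + I}{2 + I}$ ($l{\left(I \right)} = -8 + \frac{I - 1}{I + 2} = -8 + \frac{-1 + I}{2 + I}$)
$2 \left(3 + l{\left(-5 \right)}\right) X = 2 \left(3 + \frac{-17 - -35}{2 - 5}\right) 586 = 2 \left(3 + \frac{-17 + 35}{-3}\right) 586 = 2 \left(3 - 6\right) 586 = 2 \left(-3\right) 586 = \left(-6\right) 586 = -3516$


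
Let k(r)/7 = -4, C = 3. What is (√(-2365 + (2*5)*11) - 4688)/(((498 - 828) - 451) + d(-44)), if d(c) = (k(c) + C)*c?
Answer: -4688/319 + I*√2255/319 ≈ -14.696 + 0.14886*I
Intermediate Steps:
k(r) = -28 (k(r) = 7*(-4) = -28)
d(c) = -25*c (d(c) = (-28 + 3)*c = -25*c)
(√(-2365 + (2*5)*11) - 4688)/(((498 - 828) - 451) + d(-44)) = (√(-2365 + (2*5)*11) - 4688)/(((498 - 828) - 451) - 25*(-44)) = (√(-2365 + 10*11) - 4688)/((-330 - 451) + 1100) = (√(-2365 + 110) - 4688)/(-781 + 1100) = (√(-2255) - 4688)/319 = (I*√2255 - 4688)*(1/319) = (-4688 + I*√2255)*(1/319) = -4688/319 + I*√2255/319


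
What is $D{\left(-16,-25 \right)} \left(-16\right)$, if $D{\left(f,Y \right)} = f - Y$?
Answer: $-144$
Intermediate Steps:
$D{\left(-16,-25 \right)} \left(-16\right) = \left(-16 - -25\right) \left(-16\right) = \left(-16 + 25\right) \left(-16\right) = 9 \left(-16\right) = -144$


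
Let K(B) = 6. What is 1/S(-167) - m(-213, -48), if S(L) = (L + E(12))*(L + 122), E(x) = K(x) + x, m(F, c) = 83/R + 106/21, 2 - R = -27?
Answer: -10765792/1361115 ≈ -7.9095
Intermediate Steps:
R = 29 (R = 2 - 1*(-27) = 2 + 27 = 29)
m(F, c) = 4817/609 (m(F, c) = 83/29 + 106/21 = 4817/609)
E(x) = 6 + x
S(L) = (18 + L)*(122 + L) (S(L) = (L + (6 + 12))*(L + 122) = (L + 18)*(122 + L) = (18 + L)*(122 + L))
1/S(-167) - m(-213, -48) = 1/(2196 + (-167)² + 140*(-167)) - 1*4817/609 = 1/(2196 + 27889 - 23380) - 4817/609 = 1/6705 - 4817/609 = -10765792/1361115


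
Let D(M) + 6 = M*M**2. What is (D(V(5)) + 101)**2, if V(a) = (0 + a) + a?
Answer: 1199025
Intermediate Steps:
V(a) = 2*a (V(a) = a + a = 2*a)
D(M) = -6 + M**3 (D(M) = -6 + M*M**2 = -6 + M**3)
(D(V(5)) + 101)**2 = ((-6 + (2*5)**3) + 101)**2 = ((-6 + 10**3) + 101)**2 = ((-6 + 1000) + 101)**2 = (994 + 101)**2 = 1095**2 = 1199025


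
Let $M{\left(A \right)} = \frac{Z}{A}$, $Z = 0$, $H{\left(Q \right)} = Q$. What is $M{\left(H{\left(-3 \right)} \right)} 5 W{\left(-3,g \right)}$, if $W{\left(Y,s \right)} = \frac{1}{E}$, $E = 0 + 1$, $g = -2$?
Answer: $0$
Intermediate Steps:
$E = 1$
$M{\left(A \right)} = 0$ ($M{\left(A \right)} = \frac{0}{A} = 0$)
$W{\left(Y,s \right)} = 1$ ($W{\left(Y,s \right)} = 1^{-1} = 1$)
$M{\left(H{\left(-3 \right)} \right)} 5 W{\left(-3,g \right)} = 0 \cdot 5 \cdot 1 = 0 \cdot 1 = 0$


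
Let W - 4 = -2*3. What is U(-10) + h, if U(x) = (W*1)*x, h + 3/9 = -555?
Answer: -1606/3 ≈ -535.33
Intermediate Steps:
h = -1666/3 (h = -⅓ - 555 = -1666/3 ≈ -555.33)
W = -2 (W = 4 - 2*3 = 4 - 6 = -2)
U(x) = -2*x (U(x) = (-2*1)*x = -2*x)
U(-10) + h = -2*(-10) - 1666/3 = 20 - 1666/3 = -1606/3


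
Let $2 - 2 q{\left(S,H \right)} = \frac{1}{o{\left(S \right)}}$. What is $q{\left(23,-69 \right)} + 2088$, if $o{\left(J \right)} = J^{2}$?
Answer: $\frac{2210161}{1058} \approx 2089.0$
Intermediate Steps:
$q{\left(S,H \right)} = 1 - \frac{1}{2 S^{2}}$
$q{\left(23,-69 \right)} + 2088 = \left(1 - \frac{1}{2 \cdot 529}\right) + 2088 = \left(1 - \frac{1}{1058}\right) + 2088 = \frac{1057}{1058} + 2088 = \frac{2210161}{1058}$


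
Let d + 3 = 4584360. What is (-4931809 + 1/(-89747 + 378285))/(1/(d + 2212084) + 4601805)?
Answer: -9671432767726447281/9024284530832419228 ≈ -1.0717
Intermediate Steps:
d = 4584357 (d = -3 + 4584360 = 4584357)
(-4931809 + 1/(-89747 + 378285))/(1/(d + 2212084) + 4601805) = (-4931809 + 1/(-89747 + 378285))/(1/(4584357 + 2212084) + 4601805) = (-4931809 + 1/288538)/(1/6796441 + 4601805) = -1423014305241/(288538*31275896176006/6796441) = -1423014305241/288538*6796441/31275896176006 = -9671432767726447281/9024284530832419228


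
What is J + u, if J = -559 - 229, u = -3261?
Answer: -4049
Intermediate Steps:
J = -788
J + u = -788 - 3261 = -4049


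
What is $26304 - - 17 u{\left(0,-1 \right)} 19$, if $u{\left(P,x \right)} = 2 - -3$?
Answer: $27919$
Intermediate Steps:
$u{\left(P,x \right)} = 5$ ($u{\left(P,x \right)} = 2 + 3 = 5$)
$26304 - - 17 u{\left(0,-1 \right)} 19 = 26304 - \left(-17\right) 5 \cdot 19 = 26304 - \left(-85\right) 19 = 26304 - -1615 = 26304 + 1615 = 27919$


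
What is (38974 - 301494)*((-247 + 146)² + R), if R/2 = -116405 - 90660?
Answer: 106039441080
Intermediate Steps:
R = -414130 (R = 2*(-116405 - 90660) = 2*(-207065) = -414130)
(38974 - 301494)*((-247 + 146)² + R) = (38974 - 301494)*((-247 + 146)² - 414130) = -262520*((-101)² - 414130) = -262520*(10201 - 414130) = -262520*(-403929) = 106039441080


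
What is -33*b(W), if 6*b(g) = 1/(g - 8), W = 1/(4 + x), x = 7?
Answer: 121/174 ≈ 0.69540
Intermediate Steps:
W = 1/11 (W = 1/(4 + 7) = 1/11 ≈ 0.090909)
b(g) = 1/(6*(-8 + g)) (b(g) = 1/(6*(g - 8)) = 1/(6*(-8 + g)))
-33*b(W) = -11/(2*(-8 + 1/11)) = -11/(2*(-87/11)) = -11*(-11)/(2*87) = -33*(-11/522) = 121/174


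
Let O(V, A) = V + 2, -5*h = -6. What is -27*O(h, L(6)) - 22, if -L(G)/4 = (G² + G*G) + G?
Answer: -542/5 ≈ -108.40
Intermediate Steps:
h = 6/5 (h = -⅕*(-6) = 6/5 ≈ 1.2000)
L(G) = -8*G² - 4*G (L(G) = -4*((G² + G*G) + G) = -4*((G² + G²) + G) = -4*(2*G² + G) = -4*(G + 2*G²) = -8*G² - 4*G)
O(V, A) = 2 + V
-27*O(h, L(6)) - 22 = -27*(2 + 6/5) - 22 = -27*16/5 - 22 = -432/5 - 22 = -542/5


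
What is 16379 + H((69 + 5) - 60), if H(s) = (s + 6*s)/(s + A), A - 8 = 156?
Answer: 1457780/89 ≈ 16380.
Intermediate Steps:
A = 164 (A = 8 + 156 = 164)
H(s) = 7*s/(164 + s) (H(s) = (s + 6*s)/(s + 164) = (7*s)/(164 + s) = 7*s/(164 + s))
16379 + H((69 + 5) - 60) = 16379 + 7*((69 + 5) - 60)/(164 + ((69 + 5) - 60)) = 16379 + 7*(74 - 60)/(164 + (74 - 60)) = 16379 + 7*14/(164 + 14) = 16379 + 7*14/178 = 16379 + 7*14*(1/178) = 16379 + 49/89 = 1457780/89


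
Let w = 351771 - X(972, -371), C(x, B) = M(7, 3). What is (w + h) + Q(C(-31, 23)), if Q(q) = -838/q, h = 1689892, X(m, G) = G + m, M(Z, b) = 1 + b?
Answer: 4081705/2 ≈ 2.0409e+6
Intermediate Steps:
C(x, B) = 4 (C(x, B) = 1 + 3 = 4)
w = 351170 (w = 351771 - (-371 + 972) = 351771 - 1*601 = 351771 - 601 = 351170)
(w + h) + Q(C(-31, 23)) = (351170 + 1689892) - 838/4 = 2041062 - 838*¼ = 2041062 - 419/2 = 4081705/2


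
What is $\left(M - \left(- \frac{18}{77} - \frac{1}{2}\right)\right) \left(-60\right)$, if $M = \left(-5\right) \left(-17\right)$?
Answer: $- \frac{396090}{77} \approx -5144.0$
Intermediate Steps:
$M = 85$
$\left(M - \left(- \frac{18}{77} - \frac{1}{2}\right)\right) \left(-60\right) = \left(85 - \left(- \frac{18}{77} - \frac{1}{2}\right)\right) \left(-60\right) = \left(85 - - \frac{113}{154}\right) \left(-60\right) = \left(85 + \left(\frac{18}{77} + \frac{1}{2}\right)\right) \left(-60\right) = \left(85 + \frac{113}{154}\right) \left(-60\right) = \frac{13203}{154} \left(-60\right) = - \frac{396090}{77}$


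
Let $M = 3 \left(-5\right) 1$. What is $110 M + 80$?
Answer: $-1570$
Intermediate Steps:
$M = -15$ ($M = \left(-15\right) 1 = -15$)
$110 M + 80 = 110 \left(-15\right) + 80 = -1650 + 80 = -1570$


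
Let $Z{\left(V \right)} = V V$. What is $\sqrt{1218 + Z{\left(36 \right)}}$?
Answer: $\sqrt{2514} \approx 50.14$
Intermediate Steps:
$Z{\left(V \right)} = V^{2}$
$\sqrt{1218 + Z{\left(36 \right)}} = \sqrt{1218 + 36^{2}} = \sqrt{1218 + 1296} = \sqrt{2514}$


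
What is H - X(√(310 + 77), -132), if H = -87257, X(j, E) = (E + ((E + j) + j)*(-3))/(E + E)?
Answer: -87256 - 3*√43/44 ≈ -87257.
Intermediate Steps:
X(j, E) = (-6*j - 2*E)/(2*E) (X(j, E) = (E + (E + 2*j)*(-3))/((2*E)) = (E + (-6*j - 3*E))*(1/(2*E)) = (-6*j - 2*E)*(1/(2*E)) = (-6*j - 2*E)/(2*E))
H - X(√(310 + 77), -132) = -87257 - (-1*(-132) - 3*√(310 + 77))/(-132) = -87257 - (-1)*(132 - 9*√43)/132 = -87257 - (-1 + 3*√43/44) = -87257 + (1 - 3*√43/44) = -87256 - 3*√43/44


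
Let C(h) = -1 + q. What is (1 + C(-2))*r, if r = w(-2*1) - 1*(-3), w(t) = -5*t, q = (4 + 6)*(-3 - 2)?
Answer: -650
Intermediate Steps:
q = -50 (q = 10*(-5) = -50)
C(h) = -51 (C(h) = -1 - 50 = -51)
r = 13 (r = -(-10) - 1*(-3) = -5*(-2) + 3 = 10 + 3 = 13)
(1 + C(-2))*r = (1 - 51)*13 = -50*13 = -650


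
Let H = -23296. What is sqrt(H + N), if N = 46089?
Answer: sqrt(22793) ≈ 150.97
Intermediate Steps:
sqrt(H + N) = sqrt(-23296 + 46089) = sqrt(22793)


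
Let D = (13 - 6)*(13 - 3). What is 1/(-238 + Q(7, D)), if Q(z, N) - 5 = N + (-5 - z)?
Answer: -1/175 ≈ -0.0057143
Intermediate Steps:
D = 70 (D = 7*10 = 70)
Q(z, N) = N - z (Q(z, N) = 5 + (N + (-5 - z)) = 5 + (-5 + N - z) = N - z)
1/(-238 + Q(7, D)) = 1/(-238 + (70 - 1*7)) = 1/(-238 + (70 - 7)) = 1/(-238 + 63) = 1/(-175) = -1/175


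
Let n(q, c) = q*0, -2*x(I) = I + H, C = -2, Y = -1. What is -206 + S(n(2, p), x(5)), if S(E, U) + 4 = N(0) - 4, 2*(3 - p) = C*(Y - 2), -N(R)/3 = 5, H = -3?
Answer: -229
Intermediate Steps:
x(I) = 3/2 - I/2 (x(I) = -(I - 3)/2 = -(-3 + I)/2 = 3/2 - I/2)
N(R) = -15 (N(R) = -3*5 = -15)
p = 0 (p = 3 - (-1)*(-1 - 2) = 3 - (-1)*(-3) = 3 - ½*6 = 3 - 3 = 0)
n(q, c) = 0
S(E, U) = -23 (S(E, U) = -4 + (-15 - 4) = -4 - 19 = -23)
-206 + S(n(2, p), x(5)) = -206 - 23 = -229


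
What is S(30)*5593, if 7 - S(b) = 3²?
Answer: -11186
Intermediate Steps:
S(b) = -2 (S(b) = 7 - 1*3² = 7 - 1*9 = 7 - 9 = -2)
S(30)*5593 = -2*5593 = -11186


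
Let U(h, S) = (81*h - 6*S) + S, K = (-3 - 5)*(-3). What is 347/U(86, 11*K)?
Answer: 347/5646 ≈ 0.061459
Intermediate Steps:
K = 24 (K = -8*(-3) = 24)
U(h, S) = -5*S + 81*h (U(h, S) = (-6*S + 81*h) + S = -5*S + 81*h)
347/U(86, 11*K) = 347/(-55*24 + 81*86) = 347/(-5*264 + 6966) = 347/(-1320 + 6966) = 347/5646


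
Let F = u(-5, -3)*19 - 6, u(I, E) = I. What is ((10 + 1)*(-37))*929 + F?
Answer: -378204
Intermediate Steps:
F = -101 (F = -5*19 - 6 = -95 - 6 = -101)
((10 + 1)*(-37))*929 + F = ((10 + 1)*(-37))*929 - 101 = (11*(-37))*929 - 101 = -407*929 - 101 = -378103 - 101 = -378204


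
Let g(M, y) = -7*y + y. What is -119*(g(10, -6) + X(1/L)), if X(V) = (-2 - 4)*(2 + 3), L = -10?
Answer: -714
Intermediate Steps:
g(M, y) = -6*y
X(V) = -30 (X(V) = -6*5 = -30)
-119*(g(10, -6) + X(1/L)) = -119*(-6*(-6) - 30) = -119*(36 - 30) = -119*6 = -714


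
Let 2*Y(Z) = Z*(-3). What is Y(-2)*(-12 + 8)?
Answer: -12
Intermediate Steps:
Y(Z) = -3*Z/2 (Y(Z) = (Z*(-3))/2 = (-3*Z)/2 = -3*Z/2)
Y(-2)*(-12 + 8) = (-3/2*(-2))*(-12 + 8) = 3*(-4) = -12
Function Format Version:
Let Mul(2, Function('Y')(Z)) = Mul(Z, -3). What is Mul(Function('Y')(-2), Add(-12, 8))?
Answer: -12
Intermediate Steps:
Function('Y')(Z) = Mul(Rational(-3, 2), Z) (Function('Y')(Z) = Mul(Rational(1, 2), Mul(Z, -3)) = Mul(Rational(1, 2), Mul(-3, Z)) = Mul(Rational(-3, 2), Z))
Mul(Function('Y')(-2), Add(-12, 8)) = Mul(Mul(Rational(-3, 2), -2), Add(-12, 8)) = Mul(3, -4) = -12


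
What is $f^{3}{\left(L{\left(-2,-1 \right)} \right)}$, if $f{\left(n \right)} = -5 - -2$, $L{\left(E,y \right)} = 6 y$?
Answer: $-27$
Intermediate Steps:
$f{\left(n \right)} = -3$ ($f{\left(n \right)} = -5 + 2 = -3$)
$f^{3}{\left(L{\left(-2,-1 \right)} \right)} = \left(-3\right)^{3} = -27$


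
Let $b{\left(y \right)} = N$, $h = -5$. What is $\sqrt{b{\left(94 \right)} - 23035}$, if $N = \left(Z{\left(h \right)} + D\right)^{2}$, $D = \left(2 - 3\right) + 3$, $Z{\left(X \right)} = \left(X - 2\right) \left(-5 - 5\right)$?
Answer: $i \sqrt{17851} \approx 133.61 i$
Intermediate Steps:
$Z{\left(X \right)} = 20 - 10 X$ ($Z{\left(X \right)} = \left(-2 + X\right) \left(-10\right) = 20 - 10 X$)
$D = 2$ ($D = -1 + 3 = 2$)
$N = 5184$ ($N = \left(\left(20 - -50\right) + 2\right)^{2} = \left(\left(20 + 50\right) + 2\right)^{2} = \left(70 + 2\right)^{2} = 72^{2} = 5184$)
$b{\left(y \right)} = 5184$
$\sqrt{b{\left(94 \right)} - 23035} = \sqrt{5184 - 23035} = \sqrt{-17851} = i \sqrt{17851}$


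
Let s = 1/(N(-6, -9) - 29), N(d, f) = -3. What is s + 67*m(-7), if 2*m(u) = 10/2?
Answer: 5359/32 ≈ 167.47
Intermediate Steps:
m(u) = 5/2 (m(u) = (10/2)/2 = (10*(½))/2 = (½)*5 = 5/2)
s = -1/32 (s = 1/(-3 - 29) = 1/(-32) = -1/32 ≈ -0.031250)
s + 67*m(-7) = -1/32 + 67*(5/2) = -1/32 + 335/2 = 5359/32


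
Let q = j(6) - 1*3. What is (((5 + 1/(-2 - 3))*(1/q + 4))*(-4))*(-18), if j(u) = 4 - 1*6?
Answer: 32832/25 ≈ 1313.3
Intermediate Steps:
j(u) = -2 (j(u) = 4 - 6 = -2)
q = -5 (q = -2 - 1*3 = -2 - 3 = -5)
(((5 + 1/(-2 - 3))*(1/q + 4))*(-4))*(-18) = (((5 + 1/(-2 - 3))*(1/(-5) + 4))*(-4))*(-18) = (((5 + 1/(-5))*(-⅕ + 4))*(-4))*(-18) = (((5 - ⅕)*(19/5))*(-4))*(-18) = (((24/5)*(19/5))*(-4))*(-18) = ((456/25)*(-4))*(-18) = -1824/25*(-18) = 32832/25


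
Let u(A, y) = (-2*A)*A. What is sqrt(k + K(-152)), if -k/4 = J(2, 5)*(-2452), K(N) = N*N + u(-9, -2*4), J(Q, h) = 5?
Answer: 3*sqrt(7998) ≈ 268.29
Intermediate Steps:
u(A, y) = -2*A**2
K(N) = -162 + N**2 (K(N) = N*N - 2*(-9)**2 = N**2 - 2*81 = N**2 - 162 = -162 + N**2)
k = 49040 (k = -20*(-2452) = -4*(-12260) = 49040)
sqrt(k + K(-152)) = sqrt(49040 + (-162 + (-152)**2)) = sqrt(49040 + (-162 + 23104)) = sqrt(49040 + 22942) = sqrt(71982) = 3*sqrt(7998)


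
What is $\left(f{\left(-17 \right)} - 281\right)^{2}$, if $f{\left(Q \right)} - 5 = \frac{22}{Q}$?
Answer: $\frac{22221796}{289} \approx 76892.0$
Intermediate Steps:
$f{\left(Q \right)} = 5 + \frac{22}{Q}$
$\left(f{\left(-17 \right)} - 281\right)^{2} = \left(\left(5 + \frac{22}{-17}\right) - 281\right)^{2} = \left(\left(5 + 22 \left(- \frac{1}{17}\right)\right) - 281\right)^{2} = \left(\left(5 - \frac{22}{17}\right) - 281\right)^{2} = \left(\frac{63}{17} - 281\right)^{2} = \left(- \frac{4714}{17}\right)^{2} = \frac{22221796}{289}$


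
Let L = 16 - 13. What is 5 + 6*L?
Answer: 23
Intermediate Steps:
L = 3
5 + 6*L = 5 + 6*3 = 5 + 18 = 23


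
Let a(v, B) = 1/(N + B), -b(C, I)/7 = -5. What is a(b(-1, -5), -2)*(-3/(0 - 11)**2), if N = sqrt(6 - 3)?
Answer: 6/121 + 3*sqrt(3)/121 ≈ 0.092530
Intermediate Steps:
b(C, I) = 35 (b(C, I) = -7*(-5) = 35)
N = sqrt(3) ≈ 1.7320
a(v, B) = 1/(B + sqrt(3)) (a(v, B) = 1/(sqrt(3) + B) = 1/(B + sqrt(3)))
a(b(-1, -5), -2)*(-3/(0 - 11)**2) = (-3/(0 - 11)**2)/(-2 + sqrt(3)) = (-3/((-11)**2))/(-2 + sqrt(3)) = (-3/121)/(-2 + sqrt(3)) = (-3*1/121)/(-2 + sqrt(3)) = -3/121/(-2 + sqrt(3)) = -3/(121*(-2 + sqrt(3)))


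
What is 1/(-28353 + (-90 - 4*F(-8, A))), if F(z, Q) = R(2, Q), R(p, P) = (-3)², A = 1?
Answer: -1/28479 ≈ -3.5114e-5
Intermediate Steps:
R(p, P) = 9
F(z, Q) = 9
1/(-28353 + (-90 - 4*F(-8, A))) = 1/(-28353 + (-90 - 4*9)) = 1/(-28353 + (-90 - 36)) = 1/(-28353 - 126) = 1/(-28479) = -1/28479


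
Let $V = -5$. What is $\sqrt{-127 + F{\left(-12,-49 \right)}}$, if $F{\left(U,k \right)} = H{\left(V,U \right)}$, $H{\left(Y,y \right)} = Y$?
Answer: $2 i \sqrt{33} \approx 11.489 i$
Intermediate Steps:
$F{\left(U,k \right)} = -5$
$\sqrt{-127 + F{\left(-12,-49 \right)}} = \sqrt{-127 - 5} = \sqrt{-132} = 2 i \sqrt{33}$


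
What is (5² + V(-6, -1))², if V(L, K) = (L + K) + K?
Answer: 289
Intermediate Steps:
V(L, K) = L + 2*K (V(L, K) = (K + L) + K = L + 2*K)
(5² + V(-6, -1))² = (5² + (-6 + 2*(-1)))² = (25 + (-6 - 2))² = (25 - 8)² = 17² = 289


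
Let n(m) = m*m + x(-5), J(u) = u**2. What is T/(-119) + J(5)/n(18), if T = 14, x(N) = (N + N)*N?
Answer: -19/374 ≈ -0.050802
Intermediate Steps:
x(N) = 2*N**2 (x(N) = (2*N)*N = 2*N**2)
n(m) = 50 + m**2 (n(m) = m*m + 2*(-5)**2 = m**2 + 2*25 = m**2 + 50 = 50 + m**2)
T/(-119) + J(5)/n(18) = 14/(-119) + 5**2/(50 + 18**2) = 14*(-1/119) + 25/(50 + 324) = -2/17 + 25/374 = -19/374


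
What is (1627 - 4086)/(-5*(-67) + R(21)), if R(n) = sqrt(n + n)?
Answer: -823765/112183 + 2459*sqrt(42)/112183 ≈ -7.2010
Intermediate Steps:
R(n) = sqrt(2)*sqrt(n) (R(n) = sqrt(2*n) = sqrt(2)*sqrt(n))
(1627 - 4086)/(-5*(-67) + R(21)) = (1627 - 4086)/(-5*(-67) + sqrt(2)*sqrt(21)) = -2459/(335 + sqrt(42))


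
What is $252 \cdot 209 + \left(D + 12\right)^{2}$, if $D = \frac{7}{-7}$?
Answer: $52789$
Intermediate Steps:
$D = -1$ ($D = 7 \left(- \frac{1}{7}\right) = -1$)
$252 \cdot 209 + \left(D + 12\right)^{2} = 252 \cdot 209 + \left(-1 + 12\right)^{2} = 52668 + 11^{2} = 52668 + 121 = 52789$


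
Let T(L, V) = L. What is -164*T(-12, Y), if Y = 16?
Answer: 1968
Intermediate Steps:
-164*T(-12, Y) = -164*(-12) = 1968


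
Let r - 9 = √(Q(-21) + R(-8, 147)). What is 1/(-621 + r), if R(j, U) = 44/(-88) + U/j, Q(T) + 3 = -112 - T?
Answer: -1632/999085 - 2*I*√1806/2997255 ≈ -0.0016335 - 2.8357e-5*I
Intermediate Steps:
Q(T) = -115 - T (Q(T) = -3 + (-112 - T) = -115 - T)
R(j, U) = -½ + U/j (R(j, U) = 44*(-1/88) + U/j = -½ + U/j)
r = 9 + I*√1806/4 (r = 9 + √((-115 - 1*(-21)) + (147 - ½*(-8))/(-8)) = 9 + √((-115 + 21) - (147 + 4)/8) = 9 + √(-94 - ⅛*151) = 9 + √(-94 - 151/8) = 9 + √(-903/8) = 9 + I*√1806/4 ≈ 9.0 + 10.624*I)
1/(-621 + r) = 1/(-621 + (9 + I*√1806/4)) = 1/(-612 + I*√1806/4)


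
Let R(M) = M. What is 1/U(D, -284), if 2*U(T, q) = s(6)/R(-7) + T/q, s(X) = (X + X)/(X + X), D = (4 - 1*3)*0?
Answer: -14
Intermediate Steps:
D = 0 (D = (4 - 3)*0 = 1*0 = 0)
s(X) = 1 (s(X) = (2*X)/((2*X)) = (2*X)*(1/(2*X)) = 1)
U(T, q) = -1/14 + T/(2*q) (U(T, q) = (1/(-7) + T/q)/2 = (1*(-⅐) + T/q)/2 = (-⅐ + T/q)/2 = -1/14 + T/(2*q))
1/U(D, -284) = 1/((1/14)*(-1*(-284) + 7*0)/(-284)) = 1/((1/14)*(-1/284)*(284 + 0)) = 1/((1/14)*(-1/284)*284) = 1/(-1/14) = -14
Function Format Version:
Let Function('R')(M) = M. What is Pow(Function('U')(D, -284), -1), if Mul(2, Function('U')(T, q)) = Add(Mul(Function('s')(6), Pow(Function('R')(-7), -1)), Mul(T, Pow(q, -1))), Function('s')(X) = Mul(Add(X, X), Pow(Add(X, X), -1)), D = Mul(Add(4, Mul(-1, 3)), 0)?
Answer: -14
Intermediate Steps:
D = 0 (D = Mul(Add(4, -3), 0) = Mul(1, 0) = 0)
Function('s')(X) = 1 (Function('s')(X) = Mul(Mul(2, X), Pow(Mul(2, X), -1)) = Mul(Mul(2, X), Mul(Rational(1, 2), Pow(X, -1))) = 1)
Function('U')(T, q) = Add(Rational(-1, 14), Mul(Rational(1, 2), T, Pow(q, -1))) (Function('U')(T, q) = Mul(Rational(1, 2), Add(Mul(1, Pow(-7, -1)), Mul(T, Pow(q, -1)))) = Mul(Rational(1, 2), Add(Mul(1, Rational(-1, 7)), Mul(T, Pow(q, -1)))) = Mul(Rational(1, 2), Add(Rational(-1, 7), Mul(T, Pow(q, -1)))) = Add(Rational(-1, 14), Mul(Rational(1, 2), T, Pow(q, -1))))
Pow(Function('U')(D, -284), -1) = Pow(Mul(Rational(1, 14), Pow(-284, -1), Add(Mul(-1, -284), Mul(7, 0))), -1) = Pow(Mul(Rational(1, 14), Rational(-1, 284), Add(284, 0)), -1) = Pow(Mul(Rational(1, 14), Rational(-1, 284), 284), -1) = Pow(Rational(-1, 14), -1) = -14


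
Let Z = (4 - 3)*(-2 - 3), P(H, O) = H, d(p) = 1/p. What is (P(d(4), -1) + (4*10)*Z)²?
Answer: 638401/16 ≈ 39900.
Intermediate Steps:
d(p) = 1/p
Z = -5 (Z = 1*(-5) = -5)
(P(d(4), -1) + (4*10)*Z)² = (1/4 + (4*10)*(-5))² = (¼ + 40*(-5))² = (¼ - 200)² = (-799/4)² = 638401/16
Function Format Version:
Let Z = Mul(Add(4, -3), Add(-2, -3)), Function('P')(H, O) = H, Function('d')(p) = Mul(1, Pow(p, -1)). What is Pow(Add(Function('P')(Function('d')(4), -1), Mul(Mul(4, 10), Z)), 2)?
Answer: Rational(638401, 16) ≈ 39900.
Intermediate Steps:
Function('d')(p) = Pow(p, -1)
Z = -5 (Z = Mul(1, -5) = -5)
Pow(Add(Function('P')(Function('d')(4), -1), Mul(Mul(4, 10), Z)), 2) = Pow(Add(Pow(4, -1), Mul(Mul(4, 10), -5)), 2) = Pow(Add(Rational(1, 4), Mul(40, -5)), 2) = Pow(Add(Rational(1, 4), -200), 2) = Pow(Rational(-799, 4), 2) = Rational(638401, 16)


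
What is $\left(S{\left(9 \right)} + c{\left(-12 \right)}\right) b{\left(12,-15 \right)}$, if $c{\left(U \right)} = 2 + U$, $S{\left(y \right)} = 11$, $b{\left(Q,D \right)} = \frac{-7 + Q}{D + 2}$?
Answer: $- \frac{5}{13} \approx -0.38462$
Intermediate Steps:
$b{\left(Q,D \right)} = \frac{-7 + Q}{2 + D}$
$\left(S{\left(9 \right)} + c{\left(-12 \right)}\right) b{\left(12,-15 \right)} = \left(11 + \left(2 - 12\right)\right) \frac{-7 + 12}{2 - 15} = \left(11 - 10\right) \frac{1}{-13} \cdot 5 = 1 \left(\left(- \frac{1}{13}\right) 5\right) = 1 \left(- \frac{5}{13}\right) = - \frac{5}{13}$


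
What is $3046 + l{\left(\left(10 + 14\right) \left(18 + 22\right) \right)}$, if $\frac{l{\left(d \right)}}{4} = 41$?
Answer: $3210$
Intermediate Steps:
$l{\left(d \right)} = 164$ ($l{\left(d \right)} = 4 \cdot 41 = 164$)
$3046 + l{\left(\left(10 + 14\right) \left(18 + 22\right) \right)} = 3046 + 164 = 3210$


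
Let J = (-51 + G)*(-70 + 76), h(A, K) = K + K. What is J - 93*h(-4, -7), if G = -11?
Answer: 930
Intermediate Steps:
h(A, K) = 2*K
J = -372 (J = (-51 - 11)*(-70 + 76) = -62*6 = -372)
J - 93*h(-4, -7) = -372 - 186*(-7) = -372 - 93*(-14) = -372 + 1302 = 930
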